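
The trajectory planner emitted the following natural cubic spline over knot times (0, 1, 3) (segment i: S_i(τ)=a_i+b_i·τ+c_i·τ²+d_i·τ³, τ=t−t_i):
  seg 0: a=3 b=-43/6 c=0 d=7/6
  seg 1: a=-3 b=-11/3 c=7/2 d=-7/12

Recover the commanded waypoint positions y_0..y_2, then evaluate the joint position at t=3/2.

y_0 = S_0(0) = a_0 = 3
y_1 = S_1(0) = a_1 = -3
y_2 = S_1(2) = -1
t_q=3/2 is in segment 1 (τ=1/2); S_1(τ)=-129/32

y_0=3 y_1=-3 y_2=-1
S(3/2) = -129/32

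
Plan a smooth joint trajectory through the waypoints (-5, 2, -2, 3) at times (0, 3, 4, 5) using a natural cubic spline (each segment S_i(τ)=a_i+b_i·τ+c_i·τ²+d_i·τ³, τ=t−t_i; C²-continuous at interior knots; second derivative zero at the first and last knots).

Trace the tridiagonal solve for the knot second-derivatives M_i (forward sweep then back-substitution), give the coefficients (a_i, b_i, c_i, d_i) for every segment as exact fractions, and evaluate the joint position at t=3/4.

  seg 0: a=-5 b=526/93 c=0 d=-103/279
  seg 1: a=2 b=-401/93 c=-103/31 d=338/93
  seg 2: a=-2 b=-5/93 c=235/31 d=-235/93
S(3/4) = -1813/1984

Δ: Δ0=7/3, Δ1=-4, Δ2=5
row 1: diag=8, rhs=-38; c'=1/8, d'=-19/4
row 2: denom=4−1·1/8=31/8; d'=(54−1·-19/4)/(31/8)=470/31
back: M2=470/31
back: M1=-19/4−1/8·470/31=-206/31
M: M0=0, M1=-206/31, M2=470/31, M3=0
seg 0: a=-5, c=M0/2=0, d=(M1−M0)/(6·3)=-103/279, b=Δ0−h0·(2M0+M1)/6=526/93
seg 1: a=2, c=M1/2=-103/31, d=(M2−M1)/(6·1)=338/93, b=Δ1−h1·(2M1+M2)/6=-401/93
seg 2: a=-2, c=M2/2=235/31, d=(M3−M2)/(6·1)=-235/93, b=Δ2−h2·(2M2+M3)/6=-5/93
t_q=3/4 → seg 0, τ=3/4; S=-5+526/93·τ+0·τ²+-103/279·τ³=-1813/1984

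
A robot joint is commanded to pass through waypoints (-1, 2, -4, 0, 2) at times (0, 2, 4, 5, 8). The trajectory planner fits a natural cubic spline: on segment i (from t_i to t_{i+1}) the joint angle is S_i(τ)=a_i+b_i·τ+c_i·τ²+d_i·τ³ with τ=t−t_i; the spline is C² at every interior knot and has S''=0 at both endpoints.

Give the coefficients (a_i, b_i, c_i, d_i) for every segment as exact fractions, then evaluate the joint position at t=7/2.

Δ: Δ0=3/2, Δ1=-3, Δ2=4, Δ3=2/3
row 1: diag=8, rhs=-27; c'=1/4, d'=-27/8
row 2: denom=6−2·1/4=11/2; d'=(42−2·-27/8)/(11/2)=195/22
row 3: denom=8−1·2/11=86/11; d'=(-20−1·195/22)/(86/11)=-635/172
back: M3=-635/172
back: M2=195/22−2/11·-635/172=410/43
back: M1=-27/8−1/4·410/43=-1981/344
M: M0=0, M1=-1981/344, M2=410/43, M3=-635/172, M4=0
seg 0: a=-1, c=M0/2=0, d=(M1−M0)/(6·2)=-1981/4128, b=Δ0−h0·(2M0+M1)/6=3529/1032
seg 1: a=2, c=M1/2=-1981/688, d=(M2−M1)/(6·2)=5261/4128, b=Δ1−h1·(2M1+M2)/6=-1207/516
seg 2: a=-4, c=M2/2=205/43, d=(M3−M2)/(6·1)=-2275/1032, b=Δ2−h2·(2M2+M3)/6=1483/1032
seg 3: a=0, c=M3/2=-635/344, d=(M4−M3)/(6·3)=635/3096, b=Δ3−h3·(2M3+M4)/6=2249/516
t_q=7/2 → seg 1, τ=3/2; S=2+-1207/516·τ+-1981/688·τ²+5261/4128·τ³=-40575/11008

  seg 0: a=-1 b=3529/1032 c=0 d=-1981/4128
  seg 1: a=2 b=-1207/516 c=-1981/688 d=5261/4128
  seg 2: a=-4 b=1483/1032 c=205/43 d=-2275/1032
  seg 3: a=0 b=2249/516 c=-635/344 d=635/3096
S(7/2) = -40575/11008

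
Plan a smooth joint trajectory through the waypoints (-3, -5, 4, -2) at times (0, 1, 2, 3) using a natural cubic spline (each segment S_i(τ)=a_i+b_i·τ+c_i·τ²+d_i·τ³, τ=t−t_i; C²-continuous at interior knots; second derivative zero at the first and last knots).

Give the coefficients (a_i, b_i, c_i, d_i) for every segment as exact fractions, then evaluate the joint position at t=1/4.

  seg 0: a=-3 b=-89/15 c=0 d=59/15
  seg 1: a=-5 b=88/15 c=59/5 d=-26/3
  seg 2: a=4 b=52/15 c=-71/5 d=71/15
S(1/4) = -283/64

Δ: Δ0=-2, Δ1=9, Δ2=-6
row 1: diag=4, rhs=66; c'=1/4, d'=33/2
row 2: denom=4−1·1/4=15/4; d'=(-90−1·33/2)/(15/4)=-142/5
back: M2=-142/5
back: M1=33/2−1/4·-142/5=118/5
M: M0=0, M1=118/5, M2=-142/5, M3=0
seg 0: a=-3, c=M0/2=0, d=(M1−M0)/(6·1)=59/15, b=Δ0−h0·(2M0+M1)/6=-89/15
seg 1: a=-5, c=M1/2=59/5, d=(M2−M1)/(6·1)=-26/3, b=Δ1−h1·(2M1+M2)/6=88/15
seg 2: a=4, c=M2/2=-71/5, d=(M3−M2)/(6·1)=71/15, b=Δ2−h2·(2M2+M3)/6=52/15
t_q=1/4 → seg 0, τ=1/4; S=-3+-89/15·τ+0·τ²+59/15·τ³=-283/64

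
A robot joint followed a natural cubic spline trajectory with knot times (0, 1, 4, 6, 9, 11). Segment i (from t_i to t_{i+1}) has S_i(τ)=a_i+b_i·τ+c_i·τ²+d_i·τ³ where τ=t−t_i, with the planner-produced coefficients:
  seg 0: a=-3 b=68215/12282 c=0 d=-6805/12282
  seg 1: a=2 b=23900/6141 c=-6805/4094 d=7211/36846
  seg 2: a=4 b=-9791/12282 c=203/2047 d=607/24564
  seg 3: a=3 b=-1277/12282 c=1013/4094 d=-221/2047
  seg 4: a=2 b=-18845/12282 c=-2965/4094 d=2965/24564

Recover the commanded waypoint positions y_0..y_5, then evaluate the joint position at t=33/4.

y_0 = S_0(0) = a_0 = -3
y_1 = S_1(0) = a_1 = 2
y_2 = S_2(0) = a_2 = 4
y_3 = S_3(0) = a_3 = 3
y_4 = S_4(0) = a_4 = 2
y_5 = S_4(2) = -3
t_q=33/4 is in segment 3 (τ=9/4); S_3(τ)=365373/131008

y_0=-3 y_1=2 y_2=4 y_3=3 y_4=2 y_5=-3
S(33/4) = 365373/131008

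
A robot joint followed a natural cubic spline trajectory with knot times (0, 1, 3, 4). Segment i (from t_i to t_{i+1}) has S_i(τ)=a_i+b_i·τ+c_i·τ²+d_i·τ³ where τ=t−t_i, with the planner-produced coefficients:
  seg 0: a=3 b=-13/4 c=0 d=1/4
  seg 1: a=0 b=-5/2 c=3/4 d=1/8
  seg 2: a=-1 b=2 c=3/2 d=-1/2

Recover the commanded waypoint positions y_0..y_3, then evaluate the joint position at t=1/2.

y_0 = S_0(0) = a_0 = 3
y_1 = S_1(0) = a_1 = 0
y_2 = S_2(0) = a_2 = -1
y_3 = S_2(1) = 2
t_q=1/2 is in segment 0 (τ=1/2); S_0(τ)=45/32

y_0=3 y_1=0 y_2=-1 y_3=2
S(1/2) = 45/32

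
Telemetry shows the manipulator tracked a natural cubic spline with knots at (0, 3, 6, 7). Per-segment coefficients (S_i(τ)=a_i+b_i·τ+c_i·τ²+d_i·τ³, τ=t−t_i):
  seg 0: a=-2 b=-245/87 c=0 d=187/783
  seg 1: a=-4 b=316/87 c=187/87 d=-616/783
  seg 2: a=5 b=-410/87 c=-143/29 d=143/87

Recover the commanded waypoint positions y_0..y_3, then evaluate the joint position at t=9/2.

y_0 = S_0(0) = a_0 = -2
y_1 = S_1(0) = a_1 = -4
y_2 = S_2(0) = a_2 = 5
y_3 = S_2(1) = -3
t_q=9/2 is in segment 1 (τ=3/2); S_1(τ)=421/116

y_0=-2 y_1=-4 y_2=5 y_3=-3
S(9/2) = 421/116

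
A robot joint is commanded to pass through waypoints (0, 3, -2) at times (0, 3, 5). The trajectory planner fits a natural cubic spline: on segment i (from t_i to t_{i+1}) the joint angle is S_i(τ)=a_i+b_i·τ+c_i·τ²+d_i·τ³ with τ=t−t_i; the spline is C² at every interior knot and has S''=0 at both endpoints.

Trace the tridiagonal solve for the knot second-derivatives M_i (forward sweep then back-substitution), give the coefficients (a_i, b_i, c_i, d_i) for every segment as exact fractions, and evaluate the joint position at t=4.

  seg 0: a=0 b=41/20 c=0 d=-7/60
  seg 1: a=3 b=-11/10 c=-21/20 d=7/40
S(4) = 41/40

Δ: Δ0=1, Δ1=-5/2
row 1: diag=10, rhs=-21; c'=1/5, d'=-21/10
back: M1=-21/10
M: M0=0, M1=-21/10, M2=0
seg 0: a=0, c=M0/2=0, d=(M1−M0)/(6·3)=-7/60, b=Δ0−h0·(2M0+M1)/6=41/20
seg 1: a=3, c=M1/2=-21/20, d=(M2−M1)/(6·2)=7/40, b=Δ1−h1·(2M1+M2)/6=-11/10
t_q=4 → seg 1, τ=1; S=3+-11/10·τ+-21/20·τ²+7/40·τ³=41/40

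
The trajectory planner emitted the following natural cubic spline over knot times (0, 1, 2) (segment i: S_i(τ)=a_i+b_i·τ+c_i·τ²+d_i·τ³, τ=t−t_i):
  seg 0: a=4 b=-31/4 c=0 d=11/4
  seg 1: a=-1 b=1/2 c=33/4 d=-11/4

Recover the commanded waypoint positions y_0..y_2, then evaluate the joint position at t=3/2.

y_0=4 y_1=-1 y_2=5
S(3/2) = 31/32

y_0 = S_0(0) = a_0 = 4
y_1 = S_1(0) = a_1 = -1
y_2 = S_1(1) = 5
t_q=3/2 is in segment 1 (τ=1/2); S_1(τ)=31/32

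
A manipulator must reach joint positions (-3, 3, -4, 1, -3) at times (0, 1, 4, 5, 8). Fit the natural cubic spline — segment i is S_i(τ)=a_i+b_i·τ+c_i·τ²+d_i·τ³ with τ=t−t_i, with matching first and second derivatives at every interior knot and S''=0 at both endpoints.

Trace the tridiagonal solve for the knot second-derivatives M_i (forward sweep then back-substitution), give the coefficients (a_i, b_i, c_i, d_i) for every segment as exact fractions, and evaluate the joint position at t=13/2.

  seg 0: a=-3 b=23/3 c=0 d=-5/3
  seg 1: a=3 b=8/3 c=-5 d=10/9
  seg 2: a=-4 b=8/3 c=5 d=-8/3
  seg 3: a=1 b=14/3 c=-3 d=1/3
S(13/2) = 19/8

Δ: Δ0=6, Δ1=-7/3, Δ2=5, Δ3=-4/3
row 1: diag=8, rhs=-50; c'=3/8, d'=-25/4
row 2: denom=8−3·3/8=55/8; d'=(44−3·-25/4)/(55/8)=502/55
row 3: denom=8−1·8/55=432/55; d'=(-38−1·502/55)/(432/55)=-6
back: M3=-6
back: M2=502/55−8/55·-6=10
back: M1=-25/4−3/8·10=-10
M: M0=0, M1=-10, M2=10, M3=-6, M4=0
seg 0: a=-3, c=M0/2=0, d=(M1−M0)/(6·1)=-5/3, b=Δ0−h0·(2M0+M1)/6=23/3
seg 1: a=3, c=M1/2=-5, d=(M2−M1)/(6·3)=10/9, b=Δ1−h1·(2M1+M2)/6=8/3
seg 2: a=-4, c=M2/2=5, d=(M3−M2)/(6·1)=-8/3, b=Δ2−h2·(2M2+M3)/6=8/3
seg 3: a=1, c=M3/2=-3, d=(M4−M3)/(6·3)=1/3, b=Δ3−h3·(2M3+M4)/6=14/3
t_q=13/2 → seg 3, τ=3/2; S=1+14/3·τ+-3·τ²+1/3·τ³=19/8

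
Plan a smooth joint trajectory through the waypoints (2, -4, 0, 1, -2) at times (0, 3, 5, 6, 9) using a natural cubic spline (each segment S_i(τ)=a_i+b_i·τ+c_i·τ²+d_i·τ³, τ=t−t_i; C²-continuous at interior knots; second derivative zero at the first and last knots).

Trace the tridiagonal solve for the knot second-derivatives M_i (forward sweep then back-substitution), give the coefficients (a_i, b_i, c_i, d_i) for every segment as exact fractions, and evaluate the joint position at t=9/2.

Δ: Δ0=-2, Δ1=2, Δ2=1, Δ3=-1
row 1: diag=10, rhs=24; c'=1/5, d'=12/5
row 2: denom=6−2·1/5=28/5; d'=(-6−2·12/5)/(28/5)=-27/14
row 3: denom=8−1·5/28=219/28; d'=(-12−1·-27/14)/(219/28)=-94/73
back: M3=-94/73
back: M2=-27/14−5/28·-94/73=-124/73
back: M1=12/5−1/5·-124/73=200/73
M: M0=0, M1=200/73, M2=-124/73, M3=-94/73, M4=0
seg 0: a=2, c=M0/2=0, d=(M1−M0)/(6·3)=100/657, b=Δ0−h0·(2M0+M1)/6=-246/73
seg 1: a=-4, c=M1/2=100/73, d=(M2−M1)/(6·2)=-27/73, b=Δ1−h1·(2M1+M2)/6=54/73
seg 2: a=0, c=M2/2=-62/73, d=(M3−M2)/(6·1)=5/73, b=Δ2−h2·(2M2+M3)/6=130/73
seg 3: a=1, c=M3/2=-47/73, d=(M4−M3)/(6·3)=47/657, b=Δ3−h3·(2M3+M4)/6=21/73
t_q=9/2 → seg 1, τ=3/2; S=-4+54/73·τ+100/73·τ²+-27/73·τ³=-617/584

  seg 0: a=2 b=-246/73 c=0 d=100/657
  seg 1: a=-4 b=54/73 c=100/73 d=-27/73
  seg 2: a=0 b=130/73 c=-62/73 d=5/73
  seg 3: a=1 b=21/73 c=-47/73 d=47/657
S(9/2) = -617/584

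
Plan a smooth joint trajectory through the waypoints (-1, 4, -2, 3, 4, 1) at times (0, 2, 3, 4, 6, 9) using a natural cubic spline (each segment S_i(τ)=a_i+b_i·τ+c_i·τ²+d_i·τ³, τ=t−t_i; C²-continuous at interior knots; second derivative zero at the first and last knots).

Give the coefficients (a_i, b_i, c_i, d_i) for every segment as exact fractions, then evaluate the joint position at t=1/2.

Δ: Δ0=5/2, Δ1=-6, Δ2=5, Δ3=1/2, Δ4=-1
row 1: diag=6, rhs=-51; c'=1/6, d'=-17/2
row 2: denom=4−1·1/6=23/6; d'=(66−1·-17/2)/(23/6)=447/23
row 3: denom=6−1·6/23=132/23; d'=(-27−1·447/23)/(132/23)=-89/11
row 4: denom=10−2·23/66=307/33; d'=(-9−2·-89/11)/(307/33)=237/307
back: M4=237/307
back: M3=-89/11−23/66·237/307=-5133/614
back: M2=447/23−6/23·-5133/614=6636/307
back: M1=-17/2−1/6·6636/307=-7431/614
M: M0=0, M1=-7431/614, M2=6636/307, M3=-5133/614, M4=237/307, M5=0
seg 0: a=-1, c=M0/2=0, d=(M1−M0)/(6·2)=-2477/2456, b=Δ0−h0·(2M0+M1)/6=2006/307
seg 1: a=4, c=M1/2=-7431/1228, d=(M2−M1)/(6·1)=6901/1228, b=Δ1−h1·(2M1+M2)/6=-3419/614
seg 2: a=-2, c=M2/2=3318/307, d=(M3−M2)/(6·1)=-6135/1228, b=Δ2−h2·(2M2+M3)/6=-997/1228
seg 3: a=3, c=M3/2=-5133/1228, d=(M4−M3)/(6·2)=1869/2456, b=Δ3−h3·(2M3+M4)/6=3571/614
seg 4: a=4, c=M4/2=237/614, d=(M5−M4)/(6·3)=-79/1842, b=Δ4−h4·(2M4+M5)/6=-544/307
t_q=1/2 → seg 0, τ=1/2; S=-1+2006/307·τ+0·τ²+-2477/2456·τ³=42067/19648

  seg 0: a=-1 b=2006/307 c=0 d=-2477/2456
  seg 1: a=4 b=-3419/614 c=-7431/1228 d=6901/1228
  seg 2: a=-2 b=-997/1228 c=3318/307 d=-6135/1228
  seg 3: a=3 b=3571/614 c=-5133/1228 d=1869/2456
  seg 4: a=4 b=-544/307 c=237/614 d=-79/1842
S(1/2) = 42067/19648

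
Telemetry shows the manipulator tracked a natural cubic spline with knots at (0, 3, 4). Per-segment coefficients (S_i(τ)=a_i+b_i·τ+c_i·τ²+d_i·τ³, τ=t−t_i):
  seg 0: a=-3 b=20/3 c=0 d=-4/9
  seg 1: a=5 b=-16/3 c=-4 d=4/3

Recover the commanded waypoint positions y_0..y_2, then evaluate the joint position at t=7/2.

y_0 = S_0(0) = a_0 = -3
y_1 = S_1(0) = a_1 = 5
y_2 = S_1(1) = -3
t_q=7/2 is in segment 1 (τ=1/2); S_1(τ)=3/2

y_0=-3 y_1=5 y_2=-3
S(7/2) = 3/2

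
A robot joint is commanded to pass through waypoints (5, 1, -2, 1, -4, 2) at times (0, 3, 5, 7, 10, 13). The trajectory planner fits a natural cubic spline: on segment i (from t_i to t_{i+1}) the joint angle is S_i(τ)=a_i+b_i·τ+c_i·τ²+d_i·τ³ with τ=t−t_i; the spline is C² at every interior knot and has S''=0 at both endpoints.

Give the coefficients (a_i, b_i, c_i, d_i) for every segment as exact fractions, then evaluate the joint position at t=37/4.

Δ: Δ0=-4/3, Δ1=-3/2, Δ2=3/2, Δ3=-5/3, Δ4=2
row 1: diag=10, rhs=-1; c'=1/5, d'=-1/10
row 2: denom=8−2·1/5=38/5; d'=(18−2·-1/10)/(38/5)=91/38
row 3: denom=10−2·5/19=180/19; d'=(-19−2·91/38)/(180/19)=-113/45
row 4: denom=12−3·19/60=221/20; d'=(22−3·-113/45)/(221/20)=1772/663
back: M4=1772/663
back: M3=-113/45−19/60·1772/663=-742/221
back: M2=91/38−5/19·-742/221=1449/442
back: M1=-1/10−1/5·1449/442=-167/221
M: M0=0, M1=-167/221, M2=1449/442, M3=-742/221, M4=1772/663, M5=0
seg 0: a=5, c=M0/2=0, d=(M1−M0)/(6·3)=-167/3978, b=Δ0−h0·(2M0+M1)/6=-1267/1326
seg 1: a=1, c=M1/2=-167/442, d=(M2−M1)/(6·2)=1783/5304, b=Δ1−h1·(2M1+M2)/6=-1385/663
seg 2: a=-2, c=M2/2=1449/884, d=(M3−M2)/(6·2)=-2933/5304, b=Δ2−h2·(2M2+M3)/6=575/1326
seg 3: a=1, c=M3/2=-371/221, d=(M4−M3)/(6·3)=1999/5967, b=Δ3−h3·(2M3+M4)/6=235/663
seg 4: a=-4, c=M4/2=886/663, d=(M5−M4)/(6·3)=-886/5967, b=Δ4−h4·(2M4+M5)/6=-446/663
t_q=37/4 → seg 3, τ=9/4; S=1+235/663·τ+-371/221·τ²+1999/5967·τ³=-3139/1088

  seg 0: a=5 b=-1267/1326 c=0 d=-167/3978
  seg 1: a=1 b=-1385/663 c=-167/442 d=1783/5304
  seg 2: a=-2 b=575/1326 c=1449/884 d=-2933/5304
  seg 3: a=1 b=235/663 c=-371/221 d=1999/5967
  seg 4: a=-4 b=-446/663 c=886/663 d=-886/5967
S(37/4) = -3139/1088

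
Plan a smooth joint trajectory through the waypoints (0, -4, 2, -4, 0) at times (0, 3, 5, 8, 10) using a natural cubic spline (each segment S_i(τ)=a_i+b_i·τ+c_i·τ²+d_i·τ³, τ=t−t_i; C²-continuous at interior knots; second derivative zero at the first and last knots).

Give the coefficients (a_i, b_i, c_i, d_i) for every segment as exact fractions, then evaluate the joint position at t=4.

  seg 0: a=0 b=-181/58 c=0 d=311/1566
  seg 1: a=-4 b=65/29 c=311/174 d=-245/348
  seg 2: a=2 b=82/87 c=-212/87 d=380/783
  seg 3: a=-4 b=-50/87 c=56/29 d=-28/87
S(4) = -235/348

Δ: Δ0=-4/3, Δ1=3, Δ2=-2, Δ3=2
row 1: diag=10, rhs=26; c'=1/5, d'=13/5
row 2: denom=10−2·1/5=48/5; d'=(-30−2·13/5)/(48/5)=-11/3
row 3: denom=10−3·5/16=145/16; d'=(24−3·-11/3)/(145/16)=112/29
back: M3=112/29
back: M2=-11/3−5/16·112/29=-424/87
back: M1=13/5−1/5·-424/87=311/87
M: M0=0, M1=311/87, M2=-424/87, M3=112/29, M4=0
seg 0: a=0, c=M0/2=0, d=(M1−M0)/(6·3)=311/1566, b=Δ0−h0·(2M0+M1)/6=-181/58
seg 1: a=-4, c=M1/2=311/174, d=(M2−M1)/(6·2)=-245/348, b=Δ1−h1·(2M1+M2)/6=65/29
seg 2: a=2, c=M2/2=-212/87, d=(M3−M2)/(6·3)=380/783, b=Δ2−h2·(2M2+M3)/6=82/87
seg 3: a=-4, c=M3/2=56/29, d=(M4−M3)/(6·2)=-28/87, b=Δ3−h3·(2M3+M4)/6=-50/87
t_q=4 → seg 1, τ=1; S=-4+65/29·τ+311/174·τ²+-245/348·τ³=-235/348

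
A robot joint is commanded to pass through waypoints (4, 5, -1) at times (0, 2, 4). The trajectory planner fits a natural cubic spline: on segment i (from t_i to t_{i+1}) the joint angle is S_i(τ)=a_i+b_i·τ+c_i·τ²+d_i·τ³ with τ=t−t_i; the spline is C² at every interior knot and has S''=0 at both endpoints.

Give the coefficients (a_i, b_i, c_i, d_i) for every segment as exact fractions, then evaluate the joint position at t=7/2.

  seg 0: a=4 b=11/8 c=0 d=-7/32
  seg 1: a=5 b=-5/4 c=-21/16 d=7/32
S(7/2) = 233/256

Δ: Δ0=1/2, Δ1=-3
row 1: diag=8, rhs=-21; c'=1/4, d'=-21/8
back: M1=-21/8
M: M0=0, M1=-21/8, M2=0
seg 0: a=4, c=M0/2=0, d=(M1−M0)/(6·2)=-7/32, b=Δ0−h0·(2M0+M1)/6=11/8
seg 1: a=5, c=M1/2=-21/16, d=(M2−M1)/(6·2)=7/32, b=Δ1−h1·(2M1+M2)/6=-5/4
t_q=7/2 → seg 1, τ=3/2; S=5+-5/4·τ+-21/16·τ²+7/32·τ³=233/256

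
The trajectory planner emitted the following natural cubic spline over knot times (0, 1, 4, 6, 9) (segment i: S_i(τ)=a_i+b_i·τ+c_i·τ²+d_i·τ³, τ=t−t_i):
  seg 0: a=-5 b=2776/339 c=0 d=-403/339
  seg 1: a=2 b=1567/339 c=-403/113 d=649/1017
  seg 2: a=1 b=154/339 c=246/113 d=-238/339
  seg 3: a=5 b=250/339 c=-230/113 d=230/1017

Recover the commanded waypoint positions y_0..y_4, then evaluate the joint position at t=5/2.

y_0=-5 y_1=2 y_2=1 y_3=5 y_4=-5
S(5/2) = 2769/904

y_0 = S_0(0) = a_0 = -5
y_1 = S_1(0) = a_1 = 2
y_2 = S_2(0) = a_2 = 1
y_3 = S_3(0) = a_3 = 5
y_4 = S_3(3) = -5
t_q=5/2 is in segment 1 (τ=3/2); S_1(τ)=2769/904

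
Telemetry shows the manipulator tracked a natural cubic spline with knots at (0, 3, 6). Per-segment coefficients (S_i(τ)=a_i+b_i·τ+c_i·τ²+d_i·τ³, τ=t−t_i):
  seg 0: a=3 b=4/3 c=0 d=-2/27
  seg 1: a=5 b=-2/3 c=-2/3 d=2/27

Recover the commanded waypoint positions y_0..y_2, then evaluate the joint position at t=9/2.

y_0=3 y_1=5 y_2=-1
S(9/2) = 11/4

y_0 = S_0(0) = a_0 = 3
y_1 = S_1(0) = a_1 = 5
y_2 = S_1(3) = -1
t_q=9/2 is in segment 1 (τ=3/2); S_1(τ)=11/4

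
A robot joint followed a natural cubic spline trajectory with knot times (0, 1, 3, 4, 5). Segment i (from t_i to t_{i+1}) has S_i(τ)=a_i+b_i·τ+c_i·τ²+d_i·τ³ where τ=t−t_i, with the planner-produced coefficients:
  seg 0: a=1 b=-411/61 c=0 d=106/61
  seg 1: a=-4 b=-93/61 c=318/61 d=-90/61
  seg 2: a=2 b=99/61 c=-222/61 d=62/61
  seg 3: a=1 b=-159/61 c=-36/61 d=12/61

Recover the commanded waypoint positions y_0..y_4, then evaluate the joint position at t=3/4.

y_0=1 y_1=-4 y_2=2 y_3=1 y_4=-2
S(3/4) = -6481/1952

y_0 = S_0(0) = a_0 = 1
y_1 = S_1(0) = a_1 = -4
y_2 = S_2(0) = a_2 = 2
y_3 = S_3(0) = a_3 = 1
y_4 = S_3(1) = -2
t_q=3/4 is in segment 0 (τ=3/4); S_0(τ)=-6481/1952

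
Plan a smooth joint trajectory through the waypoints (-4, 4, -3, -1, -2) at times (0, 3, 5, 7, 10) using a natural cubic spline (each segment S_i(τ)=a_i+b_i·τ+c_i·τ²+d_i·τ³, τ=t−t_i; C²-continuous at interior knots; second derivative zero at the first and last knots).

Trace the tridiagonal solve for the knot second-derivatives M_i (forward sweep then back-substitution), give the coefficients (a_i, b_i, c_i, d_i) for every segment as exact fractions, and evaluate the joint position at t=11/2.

  seg 0: a=-4 b=301/60 c=0 d=-47/180
  seg 1: a=4 b=-61/30 c=-47/20 d=97/120
  seg 2: a=-3 b=-26/15 c=5/2 d=-17/30
  seg 3: a=-1 b=22/15 c=-9/10 d=1/10
S(11/2) = -53/16

Δ: Δ0=8/3, Δ1=-7/2, Δ2=1, Δ3=-1/3
row 1: diag=10, rhs=-37; c'=1/5, d'=-37/10
row 2: denom=8−2·1/5=38/5; d'=(27−2·-37/10)/(38/5)=86/19
row 3: denom=10−2·5/19=180/19; d'=(-8−2·86/19)/(180/19)=-9/5
back: M3=-9/5
back: M2=86/19−5/19·-9/5=5
back: M1=-37/10−1/5·5=-47/10
M: M0=0, M1=-47/10, M2=5, M3=-9/5, M4=0
seg 0: a=-4, c=M0/2=0, d=(M1−M0)/(6·3)=-47/180, b=Δ0−h0·(2M0+M1)/6=301/60
seg 1: a=4, c=M1/2=-47/20, d=(M2−M1)/(6·2)=97/120, b=Δ1−h1·(2M1+M2)/6=-61/30
seg 2: a=-3, c=M2/2=5/2, d=(M3−M2)/(6·2)=-17/30, b=Δ2−h2·(2M2+M3)/6=-26/15
seg 3: a=-1, c=M3/2=-9/10, d=(M4−M3)/(6·3)=1/10, b=Δ3−h3·(2M3+M4)/6=22/15
t_q=11/2 → seg 2, τ=1/2; S=-3+-26/15·τ+5/2·τ²+-17/30·τ³=-53/16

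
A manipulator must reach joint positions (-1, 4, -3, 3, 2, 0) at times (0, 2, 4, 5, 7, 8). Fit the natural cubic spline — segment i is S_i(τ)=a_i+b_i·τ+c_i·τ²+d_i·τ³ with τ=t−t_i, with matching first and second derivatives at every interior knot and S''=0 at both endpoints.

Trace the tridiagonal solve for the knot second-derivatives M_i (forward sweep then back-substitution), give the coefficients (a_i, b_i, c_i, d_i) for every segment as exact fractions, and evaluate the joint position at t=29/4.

  seg 0: a=-1 b=437/85 c=0 d=-449/680
  seg 1: a=4 b=-473/170 c=-1347/340 d=245/136
  seg 2: a=-3 b=254/85 c=582/85 d=-326/85
  seg 3: a=3 b=88/17 c=-396/85 d=619/680
  seg 4: a=2 b=-431/170 c=273/340 d=-91/340
S(29/4) = 30729/21760

Δ: Δ0=5/2, Δ1=-7/2, Δ2=6, Δ3=-1/2, Δ4=-2
row 1: diag=8, rhs=-36; c'=1/4, d'=-9/2
row 2: denom=6−2·1/4=11/2; d'=(57−2·-9/2)/(11/2)=12
row 3: denom=6−1·2/11=64/11; d'=(-39−1·12)/(64/11)=-561/64
row 4: denom=6−2·11/32=85/16; d'=(-9−2·-561/64)/(85/16)=273/170
back: M4=273/170
back: M3=-561/64−11/32·273/170=-792/85
back: M2=12−2/11·-792/85=1164/85
back: M1=-9/2−1/4·1164/85=-1347/170
M: M0=0, M1=-1347/170, M2=1164/85, M3=-792/85, M4=273/170, M5=0
seg 0: a=-1, c=M0/2=0, d=(M1−M0)/(6·2)=-449/680, b=Δ0−h0·(2M0+M1)/6=437/85
seg 1: a=4, c=M1/2=-1347/340, d=(M2−M1)/(6·2)=245/136, b=Δ1−h1·(2M1+M2)/6=-473/170
seg 2: a=-3, c=M2/2=582/85, d=(M3−M2)/(6·1)=-326/85, b=Δ2−h2·(2M2+M3)/6=254/85
seg 3: a=3, c=M3/2=-396/85, d=(M4−M3)/(6·2)=619/680, b=Δ3−h3·(2M3+M4)/6=88/17
seg 4: a=2, c=M4/2=273/340, d=(M5−M4)/(6·1)=-91/340, b=Δ4−h4·(2M4+M5)/6=-431/170
t_q=29/4 → seg 4, τ=1/4; S=2+-431/170·τ+273/340·τ²+-91/340·τ³=30729/21760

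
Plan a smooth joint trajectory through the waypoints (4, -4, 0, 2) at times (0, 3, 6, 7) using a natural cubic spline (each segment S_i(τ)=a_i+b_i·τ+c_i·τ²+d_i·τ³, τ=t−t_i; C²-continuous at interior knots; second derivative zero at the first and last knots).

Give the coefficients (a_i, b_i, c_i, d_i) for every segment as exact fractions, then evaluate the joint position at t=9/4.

Δ: Δ0=-8/3, Δ1=4/3, Δ2=2
row 1: diag=12, rhs=24; c'=1/4, d'=2
row 2: denom=8−3·1/4=29/4; d'=(4−3·2)/(29/4)=-8/29
back: M2=-8/29
back: M1=2−1/4·-8/29=60/29
M: M0=0, M1=60/29, M2=-8/29, M3=0
seg 0: a=4, c=M0/2=0, d=(M1−M0)/(6·3)=10/87, b=Δ0−h0·(2M0+M1)/6=-322/87
seg 1: a=-4, c=M1/2=30/29, d=(M2−M1)/(6·3)=-34/261, b=Δ1−h1·(2M1+M2)/6=-52/87
seg 2: a=0, c=M2/2=-4/29, d=(M3−M2)/(6·1)=4/87, b=Δ2−h2·(2M2+M3)/6=182/87
t_q=9/4 → seg 0, τ=9/4; S=4+-322/87·τ+0·τ²+10/87·τ³=-2801/928

  seg 0: a=4 b=-322/87 c=0 d=10/87
  seg 1: a=-4 b=-52/87 c=30/29 d=-34/261
  seg 2: a=0 b=182/87 c=-4/29 d=4/87
S(9/4) = -2801/928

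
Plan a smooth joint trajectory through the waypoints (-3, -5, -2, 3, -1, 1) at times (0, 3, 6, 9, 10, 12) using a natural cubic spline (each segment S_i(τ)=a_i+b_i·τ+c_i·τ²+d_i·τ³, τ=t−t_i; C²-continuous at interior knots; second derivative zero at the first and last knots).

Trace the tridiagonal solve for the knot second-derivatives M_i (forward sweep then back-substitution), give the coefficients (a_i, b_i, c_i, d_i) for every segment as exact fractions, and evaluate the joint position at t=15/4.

  seg 0: a=-3 b=-557/633 c=0 d=5/211
  seg 1: a=-5 b=-152/633 c=45/211 d=380/5697
  seg 2: a=-2 b=1798/633 c=515/633 d=-2288/5697
  seg 3: a=3 b=-1976/633 c=-591/211 d=1217/633
  seg 4: a=-1 b=-1871/633 c=626/211 d=-313/633
S(15/4) = -4247/844

Δ: Δ0=-2/3, Δ1=1, Δ2=5/3, Δ3=-4, Δ4=1
row 1: diag=12, rhs=10; c'=1/4, d'=5/6
row 2: denom=12−3·1/4=45/4; d'=(4−3·5/6)/(45/4)=2/15
row 3: denom=8−3·4/15=36/5; d'=(-34−3·2/15)/(36/5)=-43/9
row 4: denom=6−1·5/36=211/36; d'=(30−1·-43/9)/(211/36)=1252/211
back: M4=1252/211
back: M3=-43/9−5/36·1252/211=-1182/211
back: M2=2/15−4/15·-1182/211=1030/633
back: M1=5/6−1/4·1030/633=90/211
M: M0=0, M1=90/211, M2=1030/633, M3=-1182/211, M4=1252/211, M5=0
seg 0: a=-3, c=M0/2=0, d=(M1−M0)/(6·3)=5/211, b=Δ0−h0·(2M0+M1)/6=-557/633
seg 1: a=-5, c=M1/2=45/211, d=(M2−M1)/(6·3)=380/5697, b=Δ1−h1·(2M1+M2)/6=-152/633
seg 2: a=-2, c=M2/2=515/633, d=(M3−M2)/(6·3)=-2288/5697, b=Δ2−h2·(2M2+M3)/6=1798/633
seg 3: a=3, c=M3/2=-591/211, d=(M4−M3)/(6·1)=1217/633, b=Δ3−h3·(2M3+M4)/6=-1976/633
seg 4: a=-1, c=M4/2=626/211, d=(M5−M4)/(6·2)=-313/633, b=Δ4−h4·(2M4+M5)/6=-1871/633
t_q=15/4 → seg 1, τ=3/4; S=-5+-152/633·τ+45/211·τ²+380/5697·τ³=-4247/844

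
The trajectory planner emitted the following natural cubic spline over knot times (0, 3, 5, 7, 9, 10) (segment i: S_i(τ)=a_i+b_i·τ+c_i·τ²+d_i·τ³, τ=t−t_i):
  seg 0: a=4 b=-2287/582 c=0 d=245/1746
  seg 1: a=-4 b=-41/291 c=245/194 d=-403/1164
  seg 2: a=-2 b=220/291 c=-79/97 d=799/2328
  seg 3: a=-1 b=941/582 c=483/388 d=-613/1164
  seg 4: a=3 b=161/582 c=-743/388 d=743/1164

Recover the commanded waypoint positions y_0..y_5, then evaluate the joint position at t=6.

y_0=4 y_1=-4 y_2=-2 y_3=-1 y_4=3 y_5=2
S(6) = -1331/776

y_0 = S_0(0) = a_0 = 4
y_1 = S_1(0) = a_1 = -4
y_2 = S_2(0) = a_2 = -2
y_3 = S_3(0) = a_3 = -1
y_4 = S_4(0) = a_4 = 3
y_5 = S_4(1) = 2
t_q=6 is in segment 2 (τ=1); S_2(τ)=-1331/776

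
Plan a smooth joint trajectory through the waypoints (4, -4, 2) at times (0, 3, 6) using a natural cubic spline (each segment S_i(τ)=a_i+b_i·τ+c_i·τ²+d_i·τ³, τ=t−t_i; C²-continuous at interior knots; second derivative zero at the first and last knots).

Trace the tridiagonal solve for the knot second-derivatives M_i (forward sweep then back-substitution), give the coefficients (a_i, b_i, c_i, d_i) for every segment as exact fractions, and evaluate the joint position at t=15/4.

  seg 0: a=4 b=-23/6 c=0 d=7/54
  seg 1: a=-4 b=-1/3 c=7/6 d=-7/54
S(15/4) = -467/128

Δ: Δ0=-8/3, Δ1=2
row 1: diag=12, rhs=28; c'=1/4, d'=7/3
back: M1=7/3
M: M0=0, M1=7/3, M2=0
seg 0: a=4, c=M0/2=0, d=(M1−M0)/(6·3)=7/54, b=Δ0−h0·(2M0+M1)/6=-23/6
seg 1: a=-4, c=M1/2=7/6, d=(M2−M1)/(6·3)=-7/54, b=Δ1−h1·(2M1+M2)/6=-1/3
t_q=15/4 → seg 1, τ=3/4; S=-4+-1/3·τ+7/6·τ²+-7/54·τ³=-467/128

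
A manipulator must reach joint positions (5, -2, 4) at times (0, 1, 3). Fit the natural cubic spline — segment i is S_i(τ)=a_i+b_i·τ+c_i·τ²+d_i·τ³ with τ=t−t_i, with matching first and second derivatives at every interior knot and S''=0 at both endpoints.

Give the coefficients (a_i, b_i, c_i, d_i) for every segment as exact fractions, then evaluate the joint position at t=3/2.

  seg 0: a=5 b=-26/3 c=0 d=5/3
  seg 1: a=-2 b=-11/3 c=5 d=-5/6
S(3/2) = -43/16

Δ: Δ0=-7, Δ1=3
row 1: diag=6, rhs=60; c'=1/3, d'=10
back: M1=10
M: M0=0, M1=10, M2=0
seg 0: a=5, c=M0/2=0, d=(M1−M0)/(6·1)=5/3, b=Δ0−h0·(2M0+M1)/6=-26/3
seg 1: a=-2, c=M1/2=5, d=(M2−M1)/(6·2)=-5/6, b=Δ1−h1·(2M1+M2)/6=-11/3
t_q=3/2 → seg 1, τ=1/2; S=-2+-11/3·τ+5·τ²+-5/6·τ³=-43/16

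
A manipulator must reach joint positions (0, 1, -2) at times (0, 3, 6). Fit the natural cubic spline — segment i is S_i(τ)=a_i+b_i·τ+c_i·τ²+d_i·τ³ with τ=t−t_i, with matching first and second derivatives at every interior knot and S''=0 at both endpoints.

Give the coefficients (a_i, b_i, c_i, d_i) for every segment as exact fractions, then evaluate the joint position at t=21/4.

Δ: Δ0=1/3, Δ1=-1
row 1: diag=12, rhs=-8; c'=1/4, d'=-2/3
back: M1=-2/3
M: M0=0, M1=-2/3, M2=0
seg 0: a=0, c=M0/2=0, d=(M1−M0)/(6·3)=-1/27, b=Δ0−h0·(2M0+M1)/6=2/3
seg 1: a=1, c=M1/2=-1/3, d=(M2−M1)/(6·3)=1/27, b=Δ1−h1·(2M1+M2)/6=-1/3
t_q=21/4 → seg 1, τ=9/4; S=1+-1/3·τ+-1/3·τ²+1/27·τ³=-65/64

  seg 0: a=0 b=2/3 c=0 d=-1/27
  seg 1: a=1 b=-1/3 c=-1/3 d=1/27
S(21/4) = -65/64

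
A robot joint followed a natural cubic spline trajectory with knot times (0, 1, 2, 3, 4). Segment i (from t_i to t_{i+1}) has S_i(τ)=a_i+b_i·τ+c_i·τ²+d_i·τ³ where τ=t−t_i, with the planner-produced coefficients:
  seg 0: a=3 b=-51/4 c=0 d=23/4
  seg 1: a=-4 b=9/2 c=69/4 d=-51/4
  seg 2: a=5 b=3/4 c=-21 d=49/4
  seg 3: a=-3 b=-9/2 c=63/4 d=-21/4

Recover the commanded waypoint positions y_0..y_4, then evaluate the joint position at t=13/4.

y_0 = S_0(0) = a_0 = 3
y_1 = S_1(0) = a_1 = -4
y_2 = S_2(0) = a_2 = 5
y_3 = S_3(0) = a_3 = -3
y_4 = S_3(1) = 3
t_q=13/4 is in segment 3 (τ=1/4); S_3(τ)=-825/256

y_0=3 y_1=-4 y_2=5 y_3=-3 y_4=3
S(13/4) = -825/256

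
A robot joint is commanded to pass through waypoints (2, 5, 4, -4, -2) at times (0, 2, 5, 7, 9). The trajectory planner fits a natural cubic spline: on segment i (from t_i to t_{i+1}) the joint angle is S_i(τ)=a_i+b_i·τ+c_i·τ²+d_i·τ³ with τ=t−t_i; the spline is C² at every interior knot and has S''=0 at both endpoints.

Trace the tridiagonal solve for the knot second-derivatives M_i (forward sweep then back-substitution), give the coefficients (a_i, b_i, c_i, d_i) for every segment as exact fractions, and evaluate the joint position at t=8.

  seg 0: a=2 b=403/258 c=0 d=-2/129
  seg 1: a=5 b=355/258 c=-4/43 d=-41/258
  seg 2: a=4 b=-448/129 c=-131/86 d=325/516
  seg 3: a=-4 b=-259/129 c=97/43 d=-97/258
S(8) = -355/86

Δ: Δ0=3/2, Δ1=-1/3, Δ2=-4, Δ3=1
row 1: diag=10, rhs=-11; c'=3/10, d'=-11/10
row 2: denom=10−3·3/10=91/10; d'=(-22−3·-11/10)/(91/10)=-187/91
row 3: denom=8−2·20/91=688/91; d'=(30−2·-187/91)/(688/91)=194/43
back: M3=194/43
back: M2=-187/91−20/91·194/43=-131/43
back: M1=-11/10−3/10·-131/43=-8/43
M: M0=0, M1=-8/43, M2=-131/43, M3=194/43, M4=0
seg 0: a=2, c=M0/2=0, d=(M1−M0)/(6·2)=-2/129, b=Δ0−h0·(2M0+M1)/6=403/258
seg 1: a=5, c=M1/2=-4/43, d=(M2−M1)/(6·3)=-41/258, b=Δ1−h1·(2M1+M2)/6=355/258
seg 2: a=4, c=M2/2=-131/86, d=(M3−M2)/(6·2)=325/516, b=Δ2−h2·(2M2+M3)/6=-448/129
seg 3: a=-4, c=M3/2=97/43, d=(M4−M3)/(6·2)=-97/258, b=Δ3−h3·(2M3+M4)/6=-259/129
t_q=8 → seg 3, τ=1; S=-4+-259/129·τ+97/43·τ²+-97/258·τ³=-355/86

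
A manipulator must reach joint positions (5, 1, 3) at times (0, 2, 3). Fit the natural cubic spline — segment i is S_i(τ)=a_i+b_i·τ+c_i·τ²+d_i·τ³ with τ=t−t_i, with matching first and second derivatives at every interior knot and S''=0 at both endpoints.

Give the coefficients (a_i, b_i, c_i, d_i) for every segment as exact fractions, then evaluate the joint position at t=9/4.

Δ: Δ0=-2, Δ1=2
row 1: diag=6, rhs=24; c'=1/6, d'=4
back: M1=4
M: M0=0, M1=4, M2=0
seg 0: a=5, c=M0/2=0, d=(M1−M0)/(6·2)=1/3, b=Δ0−h0·(2M0+M1)/6=-10/3
seg 1: a=1, c=M1/2=2, d=(M2−M1)/(6·1)=-2/3, b=Δ1−h1·(2M1+M2)/6=2/3
t_q=9/4 → seg 1, τ=1/4; S=1+2/3·τ+2·τ²+-2/3·τ³=41/32

  seg 0: a=5 b=-10/3 c=0 d=1/3
  seg 1: a=1 b=2/3 c=2 d=-2/3
S(9/4) = 41/32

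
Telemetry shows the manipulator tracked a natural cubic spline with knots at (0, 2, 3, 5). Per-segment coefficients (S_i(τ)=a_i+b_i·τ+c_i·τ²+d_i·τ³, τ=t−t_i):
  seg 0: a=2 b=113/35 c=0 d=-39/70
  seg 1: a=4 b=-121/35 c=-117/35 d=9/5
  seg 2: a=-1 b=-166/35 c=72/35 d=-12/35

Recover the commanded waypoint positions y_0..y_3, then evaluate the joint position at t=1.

y_0 = S_0(0) = a_0 = 2
y_1 = S_1(0) = a_1 = 4
y_2 = S_2(0) = a_2 = -1
y_3 = S_2(2) = -5
t_q=1 is in segment 0 (τ=1); S_0(τ)=327/70

y_0=2 y_1=4 y_2=-1 y_3=-5
S(1) = 327/70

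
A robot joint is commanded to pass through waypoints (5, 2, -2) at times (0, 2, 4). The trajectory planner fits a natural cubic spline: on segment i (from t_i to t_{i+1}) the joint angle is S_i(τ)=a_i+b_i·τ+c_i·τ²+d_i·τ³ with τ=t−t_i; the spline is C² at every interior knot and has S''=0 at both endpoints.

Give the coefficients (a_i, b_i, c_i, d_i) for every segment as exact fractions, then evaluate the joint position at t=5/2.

  seg 0: a=5 b=-11/8 c=0 d=-1/32
  seg 1: a=2 b=-7/4 c=-3/16 d=1/32
S(5/2) = 277/256

Δ: Δ0=-3/2, Δ1=-2
row 1: diag=8, rhs=-3; c'=1/4, d'=-3/8
back: M1=-3/8
M: M0=0, M1=-3/8, M2=0
seg 0: a=5, c=M0/2=0, d=(M1−M0)/(6·2)=-1/32, b=Δ0−h0·(2M0+M1)/6=-11/8
seg 1: a=2, c=M1/2=-3/16, d=(M2−M1)/(6·2)=1/32, b=Δ1−h1·(2M1+M2)/6=-7/4
t_q=5/2 → seg 1, τ=1/2; S=2+-7/4·τ+-3/16·τ²+1/32·τ³=277/256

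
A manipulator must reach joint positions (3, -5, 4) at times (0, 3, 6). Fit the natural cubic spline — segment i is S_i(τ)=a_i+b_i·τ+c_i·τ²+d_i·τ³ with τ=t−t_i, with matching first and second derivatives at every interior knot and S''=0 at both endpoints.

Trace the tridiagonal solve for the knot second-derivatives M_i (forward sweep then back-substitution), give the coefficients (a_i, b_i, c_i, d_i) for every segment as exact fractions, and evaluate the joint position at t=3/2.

  seg 0: a=3 b=-49/12 c=0 d=17/108
  seg 1: a=-5 b=1/6 c=17/12 d=-17/108
S(3/2) = -83/32

Δ: Δ0=-8/3, Δ1=3
row 1: diag=12, rhs=34; c'=1/4, d'=17/6
back: M1=17/6
M: M0=0, M1=17/6, M2=0
seg 0: a=3, c=M0/2=0, d=(M1−M0)/(6·3)=17/108, b=Δ0−h0·(2M0+M1)/6=-49/12
seg 1: a=-5, c=M1/2=17/12, d=(M2−M1)/(6·3)=-17/108, b=Δ1−h1·(2M1+M2)/6=1/6
t_q=3/2 → seg 0, τ=3/2; S=3+-49/12·τ+0·τ²+17/108·τ³=-83/32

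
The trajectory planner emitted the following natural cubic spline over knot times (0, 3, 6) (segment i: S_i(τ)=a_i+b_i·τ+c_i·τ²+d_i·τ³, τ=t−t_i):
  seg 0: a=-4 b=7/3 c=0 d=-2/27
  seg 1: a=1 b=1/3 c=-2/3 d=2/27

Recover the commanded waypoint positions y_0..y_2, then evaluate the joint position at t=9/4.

y_0=-4 y_1=1 y_2=-2
S(9/4) = 13/32

y_0 = S_0(0) = a_0 = -4
y_1 = S_1(0) = a_1 = 1
y_2 = S_1(3) = -2
t_q=9/4 is in segment 0 (τ=9/4); S_0(τ)=13/32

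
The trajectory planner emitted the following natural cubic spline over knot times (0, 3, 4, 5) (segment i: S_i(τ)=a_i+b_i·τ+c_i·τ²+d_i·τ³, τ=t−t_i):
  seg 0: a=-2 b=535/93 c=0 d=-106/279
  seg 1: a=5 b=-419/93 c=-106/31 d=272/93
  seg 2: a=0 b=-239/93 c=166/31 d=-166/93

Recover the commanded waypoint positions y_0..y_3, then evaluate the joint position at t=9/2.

y_0 = S_0(0) = a_0 = -2
y_1 = S_1(0) = a_1 = 5
y_2 = S_2(0) = a_2 = 0
y_3 = S_2(1) = 1
t_q=9/2 is in segment 2 (τ=1/2); S_2(τ)=-21/124

y_0=-2 y_1=5 y_2=0 y_3=1
S(9/2) = -21/124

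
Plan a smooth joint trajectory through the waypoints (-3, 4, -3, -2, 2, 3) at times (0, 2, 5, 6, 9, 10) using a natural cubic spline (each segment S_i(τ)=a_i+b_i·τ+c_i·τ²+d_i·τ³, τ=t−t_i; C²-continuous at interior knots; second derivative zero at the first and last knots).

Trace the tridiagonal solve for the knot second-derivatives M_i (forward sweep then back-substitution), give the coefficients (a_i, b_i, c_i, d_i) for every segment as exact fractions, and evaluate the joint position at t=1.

  seg 0: a=-3 b=39011/7650 c=0 d=-3059/7650
  seg 1: a=4 b=2303/7650 c=-3059/1275 d=34909/68850
  seg 2: a=-3 b=-91/225 c=3311/1530 d=-1937/2550
  seg 3: a=-2 b=12583/7650 c=-439/3825 d=251/68850
  seg 4: a=2 b=4034/3825 c=-209/2550 d=209/7650
S(1) = 2167/1275

Δ: Δ0=7/2, Δ1=-7/3, Δ2=1, Δ3=4/3, Δ4=1
row 1: diag=10, rhs=-35; c'=3/10, d'=-7/2
row 2: denom=8−3·3/10=71/10; d'=(20−3·-7/2)/(71/10)=305/71
row 3: denom=8−1·10/71=558/71; d'=(2−1·305/71)/(558/71)=-163/558
row 4: denom=8−3·71/186=425/62; d'=(-2−3·-163/558)/(425/62)=-209/1275
back: M4=-209/1275
back: M3=-163/558−71/186·-209/1275=-878/3825
back: M2=305/71−10/71·-878/3825=3311/765
back: M1=-7/2−3/10·3311/765=-6118/1275
M: M0=0, M1=-6118/1275, M2=3311/765, M3=-878/3825, M4=-209/1275, M5=0
seg 0: a=-3, c=M0/2=0, d=(M1−M0)/(6·2)=-3059/7650, b=Δ0−h0·(2M0+M1)/6=39011/7650
seg 1: a=4, c=M1/2=-3059/1275, d=(M2−M1)/(6·3)=34909/68850, b=Δ1−h1·(2M1+M2)/6=2303/7650
seg 2: a=-3, c=M2/2=3311/1530, d=(M3−M2)/(6·1)=-1937/2550, b=Δ2−h2·(2M2+M3)/6=-91/225
seg 3: a=-2, c=M3/2=-439/3825, d=(M4−M3)/(6·3)=251/68850, b=Δ3−h3·(2M3+M4)/6=12583/7650
seg 4: a=2, c=M4/2=-209/2550, d=(M5−M4)/(6·1)=209/7650, b=Δ4−h4·(2M4+M5)/6=4034/3825
t_q=1 → seg 0, τ=1; S=-3+39011/7650·τ+0·τ²+-3059/7650·τ³=2167/1275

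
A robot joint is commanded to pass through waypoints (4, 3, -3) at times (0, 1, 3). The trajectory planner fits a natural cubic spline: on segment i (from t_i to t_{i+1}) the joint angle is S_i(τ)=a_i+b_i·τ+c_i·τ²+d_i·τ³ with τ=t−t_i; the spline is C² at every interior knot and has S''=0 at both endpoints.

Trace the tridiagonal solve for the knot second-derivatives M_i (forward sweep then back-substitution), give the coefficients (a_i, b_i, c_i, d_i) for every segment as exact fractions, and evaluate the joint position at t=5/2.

  seg 0: a=4 b=-2/3 c=0 d=-1/3
  seg 1: a=3 b=-5/3 c=-1 d=1/6
S(5/2) = -19/16

Δ: Δ0=-1, Δ1=-3
row 1: diag=6, rhs=-12; c'=1/3, d'=-2
back: M1=-2
M: M0=0, M1=-2, M2=0
seg 0: a=4, c=M0/2=0, d=(M1−M0)/(6·1)=-1/3, b=Δ0−h0·(2M0+M1)/6=-2/3
seg 1: a=3, c=M1/2=-1, d=(M2−M1)/(6·2)=1/6, b=Δ1−h1·(2M1+M2)/6=-5/3
t_q=5/2 → seg 1, τ=3/2; S=3+-5/3·τ+-1·τ²+1/6·τ³=-19/16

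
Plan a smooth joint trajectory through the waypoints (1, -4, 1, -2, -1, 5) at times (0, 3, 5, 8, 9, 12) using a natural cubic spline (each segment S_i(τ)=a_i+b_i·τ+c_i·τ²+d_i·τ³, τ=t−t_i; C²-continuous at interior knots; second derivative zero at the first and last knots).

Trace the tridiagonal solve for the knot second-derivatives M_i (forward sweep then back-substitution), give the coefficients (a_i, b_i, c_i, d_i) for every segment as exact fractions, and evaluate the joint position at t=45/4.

Δ: Δ0=-5/3, Δ1=5/2, Δ2=-1, Δ3=1, Δ4=2
row 1: diag=10, rhs=25; c'=1/5, d'=5/2
row 2: denom=10−2·1/5=48/5; d'=(-21−2·5/2)/(48/5)=-65/24
row 3: denom=8−3·5/16=113/16; d'=(12−3·-65/24)/(113/16)=322/113
row 4: denom=8−1·16/113=888/113; d'=(6−1·322/113)/(888/113)=89/222
back: M4=89/222
back: M3=322/113−16/113·89/222=310/111
back: M2=-65/24−5/16·310/111=-265/74
back: M1=5/2−1/5·-265/74=119/37
M: M0=0, M1=119/37, M2=-265/74, M3=310/111, M4=89/222, M5=0
seg 0: a=1, c=M0/2=0, d=(M1−M0)/(6·3)=119/666, b=Δ0−h0·(2M0+M1)/6=-727/222
seg 1: a=-4, c=M1/2=119/74, d=(M2−M1)/(6·2)=-503/888, b=Δ1−h1·(2M1+M2)/6=172/111
seg 2: a=1, c=M2/2=-265/148, d=(M3−M2)/(6·3)=1415/3996, b=Δ2−h2·(2M2+M3)/6=263/222
seg 3: a=-2, c=M3/2=155/111, d=(M4−M3)/(6·1)=-59/148, b=Δ3−h3·(2M3+M4)/6=1/444
seg 4: a=-1, c=M4/2=89/444, d=(M5−M4)/(6·3)=-89/3996, b=Δ4−h4·(2M4+M5)/6=355/222
t_q=45/4 → seg 4, τ=9/4; S=-1+355/222·τ+89/444·τ²+-89/3996·τ³=31817/9472

  seg 0: a=1 b=-727/222 c=0 d=119/666
  seg 1: a=-4 b=172/111 c=119/74 d=-503/888
  seg 2: a=1 b=263/222 c=-265/148 d=1415/3996
  seg 3: a=-2 b=1/444 c=155/111 d=-59/148
  seg 4: a=-1 b=355/222 c=89/444 d=-89/3996
S(45/4) = 31817/9472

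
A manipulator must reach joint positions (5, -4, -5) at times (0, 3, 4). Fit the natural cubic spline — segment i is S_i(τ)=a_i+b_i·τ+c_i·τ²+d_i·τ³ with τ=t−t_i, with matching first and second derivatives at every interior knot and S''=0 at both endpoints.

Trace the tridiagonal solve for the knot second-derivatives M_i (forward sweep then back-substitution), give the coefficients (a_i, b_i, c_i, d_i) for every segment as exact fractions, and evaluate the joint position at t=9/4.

  seg 0: a=5 b=-15/4 c=0 d=1/12
  seg 1: a=-4 b=-3/2 c=3/4 d=-1/4
S(9/4) = -637/256

Δ: Δ0=-3, Δ1=-1
row 1: diag=8, rhs=12; c'=1/8, d'=3/2
back: M1=3/2
M: M0=0, M1=3/2, M2=0
seg 0: a=5, c=M0/2=0, d=(M1−M0)/(6·3)=1/12, b=Δ0−h0·(2M0+M1)/6=-15/4
seg 1: a=-4, c=M1/2=3/4, d=(M2−M1)/(6·1)=-1/4, b=Δ1−h1·(2M1+M2)/6=-3/2
t_q=9/4 → seg 0, τ=9/4; S=5+-15/4·τ+0·τ²+1/12·τ³=-637/256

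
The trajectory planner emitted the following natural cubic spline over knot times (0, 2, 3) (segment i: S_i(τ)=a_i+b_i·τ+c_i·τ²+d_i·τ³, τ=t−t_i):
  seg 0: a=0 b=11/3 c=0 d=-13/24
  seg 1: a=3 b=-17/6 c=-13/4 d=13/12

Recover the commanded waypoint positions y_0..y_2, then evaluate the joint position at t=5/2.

y_0=0 y_1=3 y_2=-2
S(5/2) = 29/32

y_0 = S_0(0) = a_0 = 0
y_1 = S_1(0) = a_1 = 3
y_2 = S_1(1) = -2
t_q=5/2 is in segment 1 (τ=1/2); S_1(τ)=29/32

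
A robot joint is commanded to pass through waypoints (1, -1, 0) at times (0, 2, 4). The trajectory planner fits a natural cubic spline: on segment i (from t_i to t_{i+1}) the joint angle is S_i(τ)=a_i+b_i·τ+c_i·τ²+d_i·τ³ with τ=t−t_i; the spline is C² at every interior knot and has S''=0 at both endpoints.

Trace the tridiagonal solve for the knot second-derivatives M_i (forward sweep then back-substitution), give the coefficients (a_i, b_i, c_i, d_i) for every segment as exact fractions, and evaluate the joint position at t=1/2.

Δ: Δ0=-1, Δ1=1/2
row 1: diag=8, rhs=9; c'=1/4, d'=9/8
back: M1=9/8
M: M0=0, M1=9/8, M2=0
seg 0: a=1, c=M0/2=0, d=(M1−M0)/(6·2)=3/32, b=Δ0−h0·(2M0+M1)/6=-11/8
seg 1: a=-1, c=M1/2=9/16, d=(M2−M1)/(6·2)=-3/32, b=Δ1−h1·(2M1+M2)/6=-1/4
t_q=1/2 → seg 0, τ=1/2; S=1+-11/8·τ+0·τ²+3/32·τ³=83/256

  seg 0: a=1 b=-11/8 c=0 d=3/32
  seg 1: a=-1 b=-1/4 c=9/16 d=-3/32
S(1/2) = 83/256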